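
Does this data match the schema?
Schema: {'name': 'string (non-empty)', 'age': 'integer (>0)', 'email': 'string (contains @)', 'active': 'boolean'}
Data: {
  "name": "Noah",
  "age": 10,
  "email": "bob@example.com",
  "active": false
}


Validating each field against schema:
  name: OK (non-empty string)
  age: OK (positive integer)
  email: OK (string with @)
  active: OK (boolean)

Result: VALID

VALID


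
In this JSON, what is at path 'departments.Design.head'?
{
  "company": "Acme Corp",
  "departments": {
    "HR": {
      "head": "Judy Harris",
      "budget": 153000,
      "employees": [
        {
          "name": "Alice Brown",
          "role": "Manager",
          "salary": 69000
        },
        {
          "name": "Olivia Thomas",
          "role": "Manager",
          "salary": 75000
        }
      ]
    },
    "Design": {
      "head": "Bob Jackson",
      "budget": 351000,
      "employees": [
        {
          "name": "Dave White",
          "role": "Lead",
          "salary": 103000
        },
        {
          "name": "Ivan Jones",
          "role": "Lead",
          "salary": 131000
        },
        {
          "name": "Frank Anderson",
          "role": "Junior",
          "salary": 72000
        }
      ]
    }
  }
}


Path: departments.Design.head

Navigate:
  -> departments
  -> Design
  -> head = 'Bob Jackson'

Bob Jackson


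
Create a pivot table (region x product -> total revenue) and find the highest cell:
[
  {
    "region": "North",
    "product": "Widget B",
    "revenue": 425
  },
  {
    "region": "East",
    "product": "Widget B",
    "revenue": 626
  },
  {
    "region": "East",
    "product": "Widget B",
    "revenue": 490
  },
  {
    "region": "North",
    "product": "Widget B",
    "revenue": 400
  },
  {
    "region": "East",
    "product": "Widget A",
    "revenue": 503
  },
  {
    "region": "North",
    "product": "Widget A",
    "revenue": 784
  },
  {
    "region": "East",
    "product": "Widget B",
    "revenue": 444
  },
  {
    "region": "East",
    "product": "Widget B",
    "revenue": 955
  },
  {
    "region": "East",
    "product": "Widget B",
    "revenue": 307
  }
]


Pivot: region (rows) x product (columns) -> total revenue

     Widget A      Widget B    
East           503          2822  
North          784           825  

Highest: East / Widget B = $2822

East / Widget B = $2822


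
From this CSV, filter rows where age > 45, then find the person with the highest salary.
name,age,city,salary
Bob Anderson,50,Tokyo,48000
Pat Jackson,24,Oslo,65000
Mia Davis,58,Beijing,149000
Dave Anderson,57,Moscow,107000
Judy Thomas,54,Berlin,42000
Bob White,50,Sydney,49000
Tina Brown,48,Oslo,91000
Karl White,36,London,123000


Filter: age > 45
Sort by: salary (descending)

Filtered records (6):
  Mia Davis, age 58, salary $149000
  Dave Anderson, age 57, salary $107000
  Tina Brown, age 48, salary $91000
  Bob White, age 50, salary $49000
  Bob Anderson, age 50, salary $48000
  Judy Thomas, age 54, salary $42000

Highest salary: Mia Davis ($149000)

Mia Davis


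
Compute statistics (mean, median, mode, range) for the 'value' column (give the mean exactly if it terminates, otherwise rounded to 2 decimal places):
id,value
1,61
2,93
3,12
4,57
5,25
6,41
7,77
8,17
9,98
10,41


Data: [61, 93, 12, 57, 25, 41, 77, 17, 98, 41]
Count: 10
Sum: 522
Mean: 522/10 = 52.2
Sorted: [12, 17, 25, 41, 41, 57, 61, 77, 93, 98]
Median: 49.0
Mode: 41 (2 times)
Range: 98 - 12 = 86
Min: 12, Max: 98

mean=52.2, median=49.0, mode=41, range=86


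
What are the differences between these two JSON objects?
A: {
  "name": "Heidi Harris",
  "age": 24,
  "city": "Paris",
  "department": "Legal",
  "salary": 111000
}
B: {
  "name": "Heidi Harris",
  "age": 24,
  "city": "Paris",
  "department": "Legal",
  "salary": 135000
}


Comparing each field (in key order):
  name: same
  age: same
  city: same
  department: same
  salary: DIFFERENT
Differences:
  salary: 111000 -> 135000

1 field(s) changed

1 change: salary


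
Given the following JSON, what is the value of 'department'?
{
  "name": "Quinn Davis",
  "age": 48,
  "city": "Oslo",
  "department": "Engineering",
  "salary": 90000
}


Looking up field 'department'
Value: Engineering

Engineering


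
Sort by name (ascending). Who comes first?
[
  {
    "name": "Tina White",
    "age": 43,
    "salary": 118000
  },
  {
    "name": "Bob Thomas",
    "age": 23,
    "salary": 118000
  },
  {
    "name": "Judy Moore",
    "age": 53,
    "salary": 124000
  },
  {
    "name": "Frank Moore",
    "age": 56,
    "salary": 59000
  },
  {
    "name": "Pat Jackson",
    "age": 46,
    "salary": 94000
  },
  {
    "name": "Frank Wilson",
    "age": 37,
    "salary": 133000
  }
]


Sort by: name (ascending)

Sorted order:
  1. Bob Thomas (name = Bob Thomas)
  2. Frank Moore (name = Frank Moore)
  3. Frank Wilson (name = Frank Wilson)
  4. Judy Moore (name = Judy Moore)
  5. Pat Jackson (name = Pat Jackson)
  6. Tina White (name = Tina White)

First: Bob Thomas

Bob Thomas


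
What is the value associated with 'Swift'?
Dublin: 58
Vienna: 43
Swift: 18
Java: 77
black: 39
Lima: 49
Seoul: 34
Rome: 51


Looking up key 'Swift'
Value: 18

18


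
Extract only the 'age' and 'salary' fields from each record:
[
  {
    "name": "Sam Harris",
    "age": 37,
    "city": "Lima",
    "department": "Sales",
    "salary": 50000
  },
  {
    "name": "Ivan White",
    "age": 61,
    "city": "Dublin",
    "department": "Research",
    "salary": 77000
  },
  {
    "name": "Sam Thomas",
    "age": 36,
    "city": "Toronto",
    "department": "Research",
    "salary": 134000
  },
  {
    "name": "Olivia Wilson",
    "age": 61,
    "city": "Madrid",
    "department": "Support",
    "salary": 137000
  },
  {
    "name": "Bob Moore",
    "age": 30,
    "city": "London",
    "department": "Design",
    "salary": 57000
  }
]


Original: 5 records with fields: name, age, city, department, salary
Keep: ['age', 'salary']
Drop: ['name', 'city', 'department']
Result: 5 records, 2 fields each

[
  {
    "age": 37,
    "salary": 50000
  },
  {
    "age": 61,
    "salary": 77000
  },
  {
    "age": 36,
    "salary": 134000
  },
  {
    "age": 61,
    "salary": 137000
  },
  {
    "age": 30,
    "salary": 57000
  }
]


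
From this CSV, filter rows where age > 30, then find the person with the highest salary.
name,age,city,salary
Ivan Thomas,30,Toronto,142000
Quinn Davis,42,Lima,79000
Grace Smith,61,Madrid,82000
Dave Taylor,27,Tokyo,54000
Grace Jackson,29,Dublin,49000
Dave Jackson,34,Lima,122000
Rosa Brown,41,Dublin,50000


Filter: age > 30
Sort by: salary (descending)

Filtered records (4):
  Dave Jackson, age 34, salary $122000
  Grace Smith, age 61, salary $82000
  Quinn Davis, age 42, salary $79000
  Rosa Brown, age 41, salary $50000

Highest salary: Dave Jackson ($122000)

Dave Jackson


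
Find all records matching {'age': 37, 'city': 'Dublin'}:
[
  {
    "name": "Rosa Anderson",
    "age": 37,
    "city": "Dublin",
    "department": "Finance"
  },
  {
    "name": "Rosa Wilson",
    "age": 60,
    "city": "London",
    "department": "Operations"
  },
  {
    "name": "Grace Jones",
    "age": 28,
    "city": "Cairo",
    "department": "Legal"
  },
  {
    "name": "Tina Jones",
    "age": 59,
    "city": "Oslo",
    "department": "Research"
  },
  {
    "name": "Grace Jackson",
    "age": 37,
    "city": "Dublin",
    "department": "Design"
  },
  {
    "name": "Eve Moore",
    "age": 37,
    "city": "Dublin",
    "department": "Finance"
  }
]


Search criteria: {'age': 37, 'city': 'Dublin'}

Checking 6 records:
  Rosa Anderson: {age: 37, city: Dublin} <-- MATCH
  Rosa Wilson: {age: 60, city: London}
  Grace Jones: {age: 28, city: Cairo}
  Tina Jones: {age: 59, city: Oslo}
  Grace Jackson: {age: 37, city: Dublin} <-- MATCH
  Eve Moore: {age: 37, city: Dublin} <-- MATCH

Matches: ["Rosa Anderson", "Grace Jackson", "Eve Moore"]

["Rosa Anderson", "Grace Jackson", "Eve Moore"]


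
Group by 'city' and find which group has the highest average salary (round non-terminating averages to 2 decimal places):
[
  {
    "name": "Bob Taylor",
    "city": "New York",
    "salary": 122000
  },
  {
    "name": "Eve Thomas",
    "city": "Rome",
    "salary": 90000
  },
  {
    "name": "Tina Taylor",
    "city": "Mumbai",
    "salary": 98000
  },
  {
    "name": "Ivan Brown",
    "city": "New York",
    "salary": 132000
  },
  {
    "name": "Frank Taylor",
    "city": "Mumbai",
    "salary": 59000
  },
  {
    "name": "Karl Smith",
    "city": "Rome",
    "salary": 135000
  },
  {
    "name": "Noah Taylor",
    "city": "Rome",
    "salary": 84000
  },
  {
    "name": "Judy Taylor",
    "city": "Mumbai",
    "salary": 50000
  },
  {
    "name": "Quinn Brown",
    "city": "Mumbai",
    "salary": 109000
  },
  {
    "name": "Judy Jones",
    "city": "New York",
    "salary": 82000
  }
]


Group by: city

Groups:
  Mumbai: 4 people, avg salary = 316000/4 = $79000
  New York: 3 people, avg salary = 336000/3 = $112000
  Rome: 3 people, avg salary = 309000/3 = $103000

Highest average salary: New York ($112000)

New York ($112000)


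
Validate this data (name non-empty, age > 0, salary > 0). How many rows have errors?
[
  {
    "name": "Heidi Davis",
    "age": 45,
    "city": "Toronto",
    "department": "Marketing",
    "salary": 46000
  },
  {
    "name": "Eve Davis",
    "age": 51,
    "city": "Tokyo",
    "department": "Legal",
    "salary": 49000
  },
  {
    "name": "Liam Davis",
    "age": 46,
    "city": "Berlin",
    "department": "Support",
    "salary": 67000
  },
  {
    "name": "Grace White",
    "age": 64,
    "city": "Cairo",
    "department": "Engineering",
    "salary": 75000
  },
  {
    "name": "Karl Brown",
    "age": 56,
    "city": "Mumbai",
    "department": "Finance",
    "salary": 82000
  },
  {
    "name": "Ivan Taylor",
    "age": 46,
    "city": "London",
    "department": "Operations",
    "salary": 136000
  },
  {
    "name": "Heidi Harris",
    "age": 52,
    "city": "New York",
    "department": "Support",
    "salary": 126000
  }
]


Validating 7 records:
Rules: name non-empty, age > 0, salary > 0

  Row 1 (Heidi Davis): OK
  Row 2 (Eve Davis): OK
  Row 3 (Liam Davis): OK
  Row 4 (Grace White): OK
  Row 5 (Karl Brown): OK
  Row 6 (Ivan Taylor): OK
  Row 7 (Heidi Harris): OK

Total errors: 0

0 errors


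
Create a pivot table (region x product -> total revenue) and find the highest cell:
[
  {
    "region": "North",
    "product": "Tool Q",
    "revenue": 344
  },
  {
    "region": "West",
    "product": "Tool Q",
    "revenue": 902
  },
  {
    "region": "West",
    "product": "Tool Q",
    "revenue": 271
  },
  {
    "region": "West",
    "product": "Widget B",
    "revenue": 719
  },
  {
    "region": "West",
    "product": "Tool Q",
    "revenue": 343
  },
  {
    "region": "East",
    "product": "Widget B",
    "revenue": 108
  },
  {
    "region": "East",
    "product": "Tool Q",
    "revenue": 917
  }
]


Pivot: region (rows) x product (columns) -> total revenue

     Tool Q        Widget B    
East           917           108  
North          344             0  
West          1516           719  

Highest: West / Tool Q = $1516

West / Tool Q = $1516


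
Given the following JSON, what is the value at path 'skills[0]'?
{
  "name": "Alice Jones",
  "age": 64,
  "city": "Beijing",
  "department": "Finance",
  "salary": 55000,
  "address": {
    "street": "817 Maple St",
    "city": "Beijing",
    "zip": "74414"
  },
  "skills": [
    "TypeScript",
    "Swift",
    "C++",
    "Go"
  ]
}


Query: skills[0]
Path: skills -> first element
Value: TypeScript

TypeScript


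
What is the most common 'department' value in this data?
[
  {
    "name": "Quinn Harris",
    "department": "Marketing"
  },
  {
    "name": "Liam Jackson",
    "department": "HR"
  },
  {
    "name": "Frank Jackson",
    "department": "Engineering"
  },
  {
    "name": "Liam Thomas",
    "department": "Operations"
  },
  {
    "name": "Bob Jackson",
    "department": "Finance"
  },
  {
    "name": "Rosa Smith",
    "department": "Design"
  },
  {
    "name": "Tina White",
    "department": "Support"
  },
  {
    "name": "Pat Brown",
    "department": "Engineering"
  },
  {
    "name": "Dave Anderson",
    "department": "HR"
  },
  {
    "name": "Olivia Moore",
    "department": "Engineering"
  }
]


Counting 'department' values across 10 records:

  Engineering: 3 ###
  HR: 2 ##
  Marketing: 1 #
  Operations: 1 #
  Finance: 1 #
  Design: 1 #
  Support: 1 #

Most common: Engineering (3 times)

Engineering (3 times)


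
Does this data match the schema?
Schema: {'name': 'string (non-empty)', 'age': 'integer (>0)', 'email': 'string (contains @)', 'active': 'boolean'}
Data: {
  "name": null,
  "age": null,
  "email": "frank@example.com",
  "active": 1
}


Validating each field against schema:
  name: FAIL (null is not a string)
  age: FAIL (null is not an integer)
  email: OK (string with @)
  active: FAIL (1 is not a boolean)

Result: INVALID (3 errors: name, age, active)

INVALID (3 errors: name, age, active)


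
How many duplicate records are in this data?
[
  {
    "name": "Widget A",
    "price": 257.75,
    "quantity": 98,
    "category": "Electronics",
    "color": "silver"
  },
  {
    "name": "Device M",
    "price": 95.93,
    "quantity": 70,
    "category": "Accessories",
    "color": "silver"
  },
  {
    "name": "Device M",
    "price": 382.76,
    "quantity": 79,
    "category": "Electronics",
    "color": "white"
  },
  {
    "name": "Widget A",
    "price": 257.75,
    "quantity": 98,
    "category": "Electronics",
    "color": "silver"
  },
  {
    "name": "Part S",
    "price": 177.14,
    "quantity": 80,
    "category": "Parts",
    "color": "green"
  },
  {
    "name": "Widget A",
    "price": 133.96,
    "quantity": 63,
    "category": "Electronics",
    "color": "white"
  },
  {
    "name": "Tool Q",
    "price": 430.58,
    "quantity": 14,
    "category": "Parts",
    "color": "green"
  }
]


Checking 7 records for duplicates:

  Row 1: Widget A ($257.75, qty 98)
  Row 2: Device M ($95.93, qty 70)
  Row 3: Device M ($382.76, qty 79)
  Row 4: Widget A ($257.75, qty 98) <-- DUPLICATE
  Row 5: Part S ($177.14, qty 80)
  Row 6: Widget A ($133.96, qty 63)
  Row 7: Tool Q ($430.58, qty 14)

Duplicates found: 1
Unique records: 6

1 duplicates, 6 unique


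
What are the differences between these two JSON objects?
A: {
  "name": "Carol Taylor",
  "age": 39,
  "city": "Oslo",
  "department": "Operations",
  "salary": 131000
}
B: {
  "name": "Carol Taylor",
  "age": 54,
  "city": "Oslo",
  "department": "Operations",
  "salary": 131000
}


Comparing each field (in key order):
  name: same
  age: DIFFERENT
  city: same
  department: same
  salary: same
Differences:
  age: 39 -> 54

1 field(s) changed

1 change: age


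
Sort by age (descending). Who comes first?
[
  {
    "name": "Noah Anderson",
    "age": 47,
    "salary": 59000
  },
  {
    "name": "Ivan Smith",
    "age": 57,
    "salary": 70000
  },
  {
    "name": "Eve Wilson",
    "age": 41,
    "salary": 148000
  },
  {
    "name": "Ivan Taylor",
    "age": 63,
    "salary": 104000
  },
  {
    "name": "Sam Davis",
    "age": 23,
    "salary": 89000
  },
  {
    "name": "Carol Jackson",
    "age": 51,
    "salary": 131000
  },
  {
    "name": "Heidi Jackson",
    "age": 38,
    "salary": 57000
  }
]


Sort by: age (descending)

Sorted order:
  1. Ivan Taylor (age = 63)
  2. Ivan Smith (age = 57)
  3. Carol Jackson (age = 51)
  4. Noah Anderson (age = 47)
  5. Eve Wilson (age = 41)
  6. Heidi Jackson (age = 38)
  7. Sam Davis (age = 23)

First: Ivan Taylor

Ivan Taylor


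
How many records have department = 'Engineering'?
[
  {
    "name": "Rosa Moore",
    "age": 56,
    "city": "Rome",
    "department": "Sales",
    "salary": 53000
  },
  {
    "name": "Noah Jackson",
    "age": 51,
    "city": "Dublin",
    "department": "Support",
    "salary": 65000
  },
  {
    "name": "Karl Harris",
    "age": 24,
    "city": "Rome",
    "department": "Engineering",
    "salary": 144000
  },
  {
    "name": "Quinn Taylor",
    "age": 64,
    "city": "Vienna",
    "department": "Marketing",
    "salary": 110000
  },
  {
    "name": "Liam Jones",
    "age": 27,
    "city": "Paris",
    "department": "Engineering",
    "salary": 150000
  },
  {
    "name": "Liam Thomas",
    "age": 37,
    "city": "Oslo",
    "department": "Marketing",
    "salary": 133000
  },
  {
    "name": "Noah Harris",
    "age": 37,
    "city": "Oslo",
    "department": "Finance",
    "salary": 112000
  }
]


Data: 7 records
Condition: department = 'Engineering'

Checking each record:
  Rosa Moore: Sales
  Noah Jackson: Support
  Karl Harris: Engineering MATCH
  Quinn Taylor: Marketing
  Liam Jones: Engineering MATCH
  Liam Thomas: Marketing
  Noah Harris: Finance

Count: 2

2


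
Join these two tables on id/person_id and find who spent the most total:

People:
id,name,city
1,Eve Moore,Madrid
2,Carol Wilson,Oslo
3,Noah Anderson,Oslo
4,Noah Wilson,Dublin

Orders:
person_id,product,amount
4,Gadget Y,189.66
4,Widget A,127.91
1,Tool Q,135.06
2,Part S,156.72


Join on: people.id = orders.person_id

Joined rows:
  Noah Wilson (Dublin) bought Gadget Y for $189.66
  Noah Wilson (Dublin) bought Widget A for $127.91
  Eve Moore (Madrid) bought Tool Q for $135.06
  Carol Wilson (Oslo) bought Part S for $156.72

Total per person:
  Noah Wilson: $317.57
  Carol Wilson: $156.72
  Eve Moore: $135.06

Top spender: Noah Wilson ($317.57)

Noah Wilson ($317.57)


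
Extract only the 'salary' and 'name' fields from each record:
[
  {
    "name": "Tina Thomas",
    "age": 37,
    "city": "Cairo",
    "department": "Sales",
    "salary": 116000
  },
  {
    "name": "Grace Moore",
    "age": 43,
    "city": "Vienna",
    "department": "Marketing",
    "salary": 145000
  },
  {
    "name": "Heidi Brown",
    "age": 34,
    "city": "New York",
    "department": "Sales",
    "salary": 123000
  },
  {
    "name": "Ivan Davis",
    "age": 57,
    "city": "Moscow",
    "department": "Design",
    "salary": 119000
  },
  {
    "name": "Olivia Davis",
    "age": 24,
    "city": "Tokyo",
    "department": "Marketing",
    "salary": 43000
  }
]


Original: 5 records with fields: name, age, city, department, salary
Keep: ['salary', 'name']
Drop: ['age', 'city', 'department']
Result: 5 records, 2 fields each

[
  {
    "salary": 116000,
    "name": "Tina Thomas"
  },
  {
    "salary": 145000,
    "name": "Grace Moore"
  },
  {
    "salary": 123000,
    "name": "Heidi Brown"
  },
  {
    "salary": 119000,
    "name": "Ivan Davis"
  },
  {
    "salary": 43000,
    "name": "Olivia Davis"
  }
]


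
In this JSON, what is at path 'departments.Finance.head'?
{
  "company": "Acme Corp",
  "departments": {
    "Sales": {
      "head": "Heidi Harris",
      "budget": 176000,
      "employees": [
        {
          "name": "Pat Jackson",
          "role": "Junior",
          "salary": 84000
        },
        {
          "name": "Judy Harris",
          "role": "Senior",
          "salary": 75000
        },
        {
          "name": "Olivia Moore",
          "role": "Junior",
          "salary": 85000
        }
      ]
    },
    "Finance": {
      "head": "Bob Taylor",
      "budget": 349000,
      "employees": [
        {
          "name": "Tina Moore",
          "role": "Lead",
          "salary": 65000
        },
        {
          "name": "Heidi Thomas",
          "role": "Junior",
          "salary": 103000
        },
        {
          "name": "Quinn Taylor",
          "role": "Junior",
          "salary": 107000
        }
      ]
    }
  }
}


Path: departments.Finance.head

Navigate:
  -> departments
  -> Finance
  -> head = 'Bob Taylor'

Bob Taylor


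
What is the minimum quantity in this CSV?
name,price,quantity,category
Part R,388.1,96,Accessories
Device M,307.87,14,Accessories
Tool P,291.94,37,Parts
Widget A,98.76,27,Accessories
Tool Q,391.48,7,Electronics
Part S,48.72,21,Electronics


Computing minimum quantity:
Values: [96, 14, 37, 27, 7, 21]
Min = 7

7


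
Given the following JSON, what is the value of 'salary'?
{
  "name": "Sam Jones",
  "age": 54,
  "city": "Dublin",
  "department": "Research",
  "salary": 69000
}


Looking up field 'salary'
Value: 69000

69000


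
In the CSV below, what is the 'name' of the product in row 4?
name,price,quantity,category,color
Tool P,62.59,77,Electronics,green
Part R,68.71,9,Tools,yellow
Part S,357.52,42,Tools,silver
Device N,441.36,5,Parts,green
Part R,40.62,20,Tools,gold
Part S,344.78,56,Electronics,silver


Query: Row 4 ('Device N'), column 'name'
Value: Device N

Device N


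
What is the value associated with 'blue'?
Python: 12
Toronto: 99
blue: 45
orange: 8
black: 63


Looking up key 'blue'
Value: 45

45


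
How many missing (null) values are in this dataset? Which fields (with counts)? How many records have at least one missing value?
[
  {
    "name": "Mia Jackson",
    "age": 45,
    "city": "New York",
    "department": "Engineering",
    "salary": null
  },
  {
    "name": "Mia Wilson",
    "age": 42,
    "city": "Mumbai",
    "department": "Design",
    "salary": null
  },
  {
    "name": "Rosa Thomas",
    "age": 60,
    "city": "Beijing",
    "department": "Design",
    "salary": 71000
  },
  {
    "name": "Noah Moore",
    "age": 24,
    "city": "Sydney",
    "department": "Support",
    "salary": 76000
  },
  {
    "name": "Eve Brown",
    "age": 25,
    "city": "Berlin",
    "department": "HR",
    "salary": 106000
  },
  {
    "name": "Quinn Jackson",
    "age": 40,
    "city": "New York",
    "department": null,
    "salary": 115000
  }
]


Checking for missing (null) values in 6 records:

  Mia Jackson: salary
  Mia Wilson: salary
  Rosa Thomas: complete
  Noah Moore: complete
  Eve Brown: complete
  Quinn Jackson: department

Per field:
  name: 0 missing
  age: 0 missing
  city: 0 missing
  department: 1 missing
  salary: 2 missing

Total missing values: 3
Records with any missing: 3

3 missing values (department: 1, salary: 2); 3 incomplete records


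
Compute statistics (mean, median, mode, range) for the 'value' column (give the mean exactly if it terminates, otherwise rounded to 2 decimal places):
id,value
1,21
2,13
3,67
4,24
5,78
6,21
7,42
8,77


Data: [21, 13, 67, 24, 78, 21, 42, 77]
Count: 8
Sum: 343
Mean: 343/8 = 42.875
Sorted: [13, 21, 21, 24, 42, 67, 77, 78]
Median: 33.0
Mode: 21 (2 times)
Range: 78 - 13 = 65
Min: 13, Max: 78

mean=42.875, median=33.0, mode=21, range=65


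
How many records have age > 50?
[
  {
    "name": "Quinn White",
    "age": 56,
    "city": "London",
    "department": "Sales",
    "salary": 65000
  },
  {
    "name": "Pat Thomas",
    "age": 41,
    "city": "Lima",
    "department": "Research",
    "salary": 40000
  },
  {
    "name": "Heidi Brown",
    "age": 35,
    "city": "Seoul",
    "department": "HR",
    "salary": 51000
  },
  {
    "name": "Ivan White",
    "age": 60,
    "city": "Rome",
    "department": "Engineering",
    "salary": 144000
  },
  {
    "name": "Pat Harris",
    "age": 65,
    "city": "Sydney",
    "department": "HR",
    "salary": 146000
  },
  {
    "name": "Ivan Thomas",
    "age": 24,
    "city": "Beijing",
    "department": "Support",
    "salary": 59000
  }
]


Data: 6 records
Condition: age > 50

Checking each record:
  Quinn White: 56 MATCH
  Pat Thomas: 41
  Heidi Brown: 35
  Ivan White: 60 MATCH
  Pat Harris: 65 MATCH
  Ivan Thomas: 24

Count: 3

3


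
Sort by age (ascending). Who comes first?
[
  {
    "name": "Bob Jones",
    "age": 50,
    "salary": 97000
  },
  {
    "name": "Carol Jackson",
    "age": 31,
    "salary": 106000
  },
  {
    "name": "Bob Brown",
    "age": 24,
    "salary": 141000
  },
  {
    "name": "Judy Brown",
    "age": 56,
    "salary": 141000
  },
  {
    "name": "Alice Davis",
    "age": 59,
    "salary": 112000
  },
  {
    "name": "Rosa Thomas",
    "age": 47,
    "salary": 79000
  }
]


Sort by: age (ascending)

Sorted order:
  1. Bob Brown (age = 24)
  2. Carol Jackson (age = 31)
  3. Rosa Thomas (age = 47)
  4. Bob Jones (age = 50)
  5. Judy Brown (age = 56)
  6. Alice Davis (age = 59)

First: Bob Brown

Bob Brown


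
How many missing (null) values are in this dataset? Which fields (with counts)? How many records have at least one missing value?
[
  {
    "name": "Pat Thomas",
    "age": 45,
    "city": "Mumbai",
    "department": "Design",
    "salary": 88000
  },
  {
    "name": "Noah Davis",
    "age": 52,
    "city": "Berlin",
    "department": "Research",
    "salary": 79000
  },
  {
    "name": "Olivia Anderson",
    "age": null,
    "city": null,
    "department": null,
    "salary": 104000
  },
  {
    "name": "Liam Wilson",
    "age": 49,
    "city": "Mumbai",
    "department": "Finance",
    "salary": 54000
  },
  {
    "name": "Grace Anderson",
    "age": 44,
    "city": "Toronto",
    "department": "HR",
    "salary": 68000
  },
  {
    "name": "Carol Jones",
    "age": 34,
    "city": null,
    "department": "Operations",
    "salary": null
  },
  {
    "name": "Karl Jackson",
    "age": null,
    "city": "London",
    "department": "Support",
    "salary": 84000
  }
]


Checking for missing (null) values in 7 records:

  Pat Thomas: complete
  Noah Davis: complete
  Olivia Anderson: age, city, department
  Liam Wilson: complete
  Grace Anderson: complete
  Carol Jones: city, salary
  Karl Jackson: age

Per field:
  name: 0 missing
  age: 2 missing
  city: 2 missing
  department: 1 missing
  salary: 1 missing

Total missing values: 6
Records with any missing: 3

6 missing values (age: 2, city: 2, department: 1, salary: 1); 3 incomplete records


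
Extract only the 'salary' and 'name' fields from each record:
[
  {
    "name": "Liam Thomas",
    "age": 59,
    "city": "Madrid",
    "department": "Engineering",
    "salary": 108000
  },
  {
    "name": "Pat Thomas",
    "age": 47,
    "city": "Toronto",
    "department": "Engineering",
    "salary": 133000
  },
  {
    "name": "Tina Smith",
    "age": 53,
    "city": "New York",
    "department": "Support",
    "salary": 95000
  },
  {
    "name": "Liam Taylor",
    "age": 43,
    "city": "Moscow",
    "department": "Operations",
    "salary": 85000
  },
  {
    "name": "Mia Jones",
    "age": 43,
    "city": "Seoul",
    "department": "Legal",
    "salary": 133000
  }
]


Original: 5 records with fields: name, age, city, department, salary
Keep: ['salary', 'name']
Drop: ['age', 'city', 'department']
Result: 5 records, 2 fields each

[
  {
    "salary": 108000,
    "name": "Liam Thomas"
  },
  {
    "salary": 133000,
    "name": "Pat Thomas"
  },
  {
    "salary": 95000,
    "name": "Tina Smith"
  },
  {
    "salary": 85000,
    "name": "Liam Taylor"
  },
  {
    "salary": 133000,
    "name": "Mia Jones"
  }
]


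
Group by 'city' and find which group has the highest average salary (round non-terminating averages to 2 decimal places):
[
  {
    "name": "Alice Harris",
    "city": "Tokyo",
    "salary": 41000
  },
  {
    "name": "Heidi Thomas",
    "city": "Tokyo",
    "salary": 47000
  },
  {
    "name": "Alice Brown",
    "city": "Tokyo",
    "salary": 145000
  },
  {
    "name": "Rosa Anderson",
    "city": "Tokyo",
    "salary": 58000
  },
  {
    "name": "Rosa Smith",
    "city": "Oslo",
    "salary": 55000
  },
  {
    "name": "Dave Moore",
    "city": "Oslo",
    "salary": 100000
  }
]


Group by: city

Groups:
  Oslo: 2 people, avg salary = 155000/2 = $77500
  Tokyo: 4 people, avg salary = 291000/4 = $72750

Highest average salary: Oslo ($77500)

Oslo ($77500)


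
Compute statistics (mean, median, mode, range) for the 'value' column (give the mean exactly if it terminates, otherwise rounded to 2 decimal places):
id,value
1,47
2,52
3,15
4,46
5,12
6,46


Data: [47, 52, 15, 46, 12, 46]
Count: 6
Sum: 218
Mean: 218/6 ≈ 36.33 (rounded to 2 decimal places)
Sorted: [12, 15, 46, 46, 47, 52]
Median: 46.0
Mode: 46 (2 times)
Range: 52 - 12 = 40
Min: 12, Max: 52

mean≈36.33, median=46.0, mode=46, range=40


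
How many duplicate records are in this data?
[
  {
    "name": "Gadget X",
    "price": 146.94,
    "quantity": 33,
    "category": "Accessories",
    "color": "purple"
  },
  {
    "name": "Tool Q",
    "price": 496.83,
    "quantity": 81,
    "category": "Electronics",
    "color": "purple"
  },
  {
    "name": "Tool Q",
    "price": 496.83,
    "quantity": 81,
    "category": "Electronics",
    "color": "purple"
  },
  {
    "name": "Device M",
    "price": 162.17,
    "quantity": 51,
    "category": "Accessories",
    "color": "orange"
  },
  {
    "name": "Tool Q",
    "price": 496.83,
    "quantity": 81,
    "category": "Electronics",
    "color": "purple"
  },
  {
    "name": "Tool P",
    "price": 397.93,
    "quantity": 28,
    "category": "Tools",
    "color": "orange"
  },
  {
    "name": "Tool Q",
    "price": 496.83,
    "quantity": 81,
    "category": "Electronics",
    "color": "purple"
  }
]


Checking 7 records for duplicates:

  Row 1: Gadget X ($146.94, qty 33)
  Row 2: Tool Q ($496.83, qty 81)
  Row 3: Tool Q ($496.83, qty 81) <-- DUPLICATE
  Row 4: Device M ($162.17, qty 51)
  Row 5: Tool Q ($496.83, qty 81) <-- DUPLICATE
  Row 6: Tool P ($397.93, qty 28)
  Row 7: Tool Q ($496.83, qty 81) <-- DUPLICATE

Duplicates found: 3
Unique records: 4

3 duplicates, 4 unique


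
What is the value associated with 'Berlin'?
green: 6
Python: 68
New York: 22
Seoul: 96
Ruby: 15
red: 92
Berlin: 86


Looking up key 'Berlin'
Value: 86

86


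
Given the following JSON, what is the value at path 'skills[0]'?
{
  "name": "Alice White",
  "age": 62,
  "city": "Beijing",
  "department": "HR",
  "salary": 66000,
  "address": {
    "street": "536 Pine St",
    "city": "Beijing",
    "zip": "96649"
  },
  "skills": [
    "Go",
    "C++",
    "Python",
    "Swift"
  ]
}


Query: skills[0]
Path: skills -> first element
Value: Go

Go


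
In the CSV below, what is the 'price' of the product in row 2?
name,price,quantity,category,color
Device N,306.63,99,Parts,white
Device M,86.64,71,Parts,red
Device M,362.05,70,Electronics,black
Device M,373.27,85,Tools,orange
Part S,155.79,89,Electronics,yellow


Query: Row 2 ('Device M'), column 'price'
Value: 86.64

86.64


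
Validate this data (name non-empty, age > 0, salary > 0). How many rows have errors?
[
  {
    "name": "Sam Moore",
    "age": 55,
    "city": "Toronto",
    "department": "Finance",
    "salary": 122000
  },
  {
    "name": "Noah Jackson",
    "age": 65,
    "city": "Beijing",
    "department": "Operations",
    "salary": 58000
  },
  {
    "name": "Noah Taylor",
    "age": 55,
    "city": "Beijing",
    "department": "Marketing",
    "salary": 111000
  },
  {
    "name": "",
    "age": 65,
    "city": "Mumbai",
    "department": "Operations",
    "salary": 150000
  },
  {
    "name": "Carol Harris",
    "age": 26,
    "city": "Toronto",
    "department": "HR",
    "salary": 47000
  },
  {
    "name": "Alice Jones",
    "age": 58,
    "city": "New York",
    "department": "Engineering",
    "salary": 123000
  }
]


Validating 6 records:
Rules: name non-empty, age > 0, salary > 0

  Row 1 (Sam Moore): OK
  Row 2 (Noah Jackson): OK
  Row 3 (Noah Taylor): OK
  Row 4 (???): empty name
  Row 5 (Carol Harris): OK
  Row 6 (Alice Jones): OK

Total errors: 1

1 errors


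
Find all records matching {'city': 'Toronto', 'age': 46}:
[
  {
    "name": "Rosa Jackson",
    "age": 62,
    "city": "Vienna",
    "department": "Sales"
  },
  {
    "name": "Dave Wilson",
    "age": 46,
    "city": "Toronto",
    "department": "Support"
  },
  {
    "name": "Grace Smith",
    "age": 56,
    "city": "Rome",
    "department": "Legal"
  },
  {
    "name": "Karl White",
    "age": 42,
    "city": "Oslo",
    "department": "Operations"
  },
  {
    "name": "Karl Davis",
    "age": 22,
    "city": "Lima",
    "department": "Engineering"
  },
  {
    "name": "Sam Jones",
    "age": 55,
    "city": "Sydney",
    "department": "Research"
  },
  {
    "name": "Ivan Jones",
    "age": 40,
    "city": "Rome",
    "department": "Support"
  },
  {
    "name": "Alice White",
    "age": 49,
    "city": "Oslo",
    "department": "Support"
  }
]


Search criteria: {'city': 'Toronto', 'age': 46}

Checking 8 records:
  Rosa Jackson: {city: Vienna, age: 62}
  Dave Wilson: {city: Toronto, age: 46} <-- MATCH
  Grace Smith: {city: Rome, age: 56}
  Karl White: {city: Oslo, age: 42}
  Karl Davis: {city: Lima, age: 22}
  Sam Jones: {city: Sydney, age: 55}
  Ivan Jones: {city: Rome, age: 40}
  Alice White: {city: Oslo, age: 49}

Matches: ["Dave Wilson"]

["Dave Wilson"]


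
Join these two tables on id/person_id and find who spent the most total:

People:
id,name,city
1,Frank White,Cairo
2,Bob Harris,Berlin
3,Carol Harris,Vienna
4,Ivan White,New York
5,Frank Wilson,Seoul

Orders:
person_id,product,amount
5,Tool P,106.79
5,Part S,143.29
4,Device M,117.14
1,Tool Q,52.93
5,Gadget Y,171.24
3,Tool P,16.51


Join on: people.id = orders.person_id

Joined rows:
  Frank Wilson (Seoul) bought Tool P for $106.79
  Frank Wilson (Seoul) bought Part S for $143.29
  Ivan White (New York) bought Device M for $117.14
  Frank White (Cairo) bought Tool Q for $52.93
  Frank Wilson (Seoul) bought Gadget Y for $171.24
  Carol Harris (Vienna) bought Tool P for $16.51

Total per person:
  Frank Wilson: $421.32
  Ivan White: $117.14
  Frank White: $52.93
  Carol Harris: $16.51

Top spender: Frank Wilson ($421.32)

Frank Wilson ($421.32)


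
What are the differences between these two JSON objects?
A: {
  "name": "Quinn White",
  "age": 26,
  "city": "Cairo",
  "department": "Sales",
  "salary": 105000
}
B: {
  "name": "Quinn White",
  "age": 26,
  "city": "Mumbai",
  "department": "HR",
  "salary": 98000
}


Comparing each field (in key order):
  name: same
  age: same
  city: DIFFERENT
  department: DIFFERENT
  salary: DIFFERENT
Differences:
  city: Cairo -> Mumbai
  department: Sales -> HR
  salary: 105000 -> 98000

3 field(s) changed

3 changes: city, department, salary


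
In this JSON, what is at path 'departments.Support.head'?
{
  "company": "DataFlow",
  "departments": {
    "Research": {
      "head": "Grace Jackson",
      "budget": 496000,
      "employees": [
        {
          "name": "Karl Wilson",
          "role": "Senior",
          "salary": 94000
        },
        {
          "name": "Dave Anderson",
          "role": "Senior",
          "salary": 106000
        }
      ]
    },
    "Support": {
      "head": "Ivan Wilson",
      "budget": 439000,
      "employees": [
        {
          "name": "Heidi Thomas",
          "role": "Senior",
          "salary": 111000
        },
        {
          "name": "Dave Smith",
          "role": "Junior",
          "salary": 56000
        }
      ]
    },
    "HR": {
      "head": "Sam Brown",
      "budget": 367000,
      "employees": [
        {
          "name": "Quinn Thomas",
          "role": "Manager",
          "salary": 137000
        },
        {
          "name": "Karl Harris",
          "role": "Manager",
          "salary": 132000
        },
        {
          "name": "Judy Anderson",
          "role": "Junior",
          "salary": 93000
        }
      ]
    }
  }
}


Path: departments.Support.head

Navigate:
  -> departments
  -> Support
  -> head = 'Ivan Wilson'

Ivan Wilson


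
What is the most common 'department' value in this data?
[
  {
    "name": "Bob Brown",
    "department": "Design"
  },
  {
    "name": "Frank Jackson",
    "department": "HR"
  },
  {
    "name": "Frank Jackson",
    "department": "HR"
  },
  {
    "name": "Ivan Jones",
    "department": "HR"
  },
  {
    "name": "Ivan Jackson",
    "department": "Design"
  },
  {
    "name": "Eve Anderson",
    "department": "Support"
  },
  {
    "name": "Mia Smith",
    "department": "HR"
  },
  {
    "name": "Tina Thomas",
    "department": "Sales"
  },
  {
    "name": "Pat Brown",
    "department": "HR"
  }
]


Counting 'department' values across 9 records:

  HR: 5 #####
  Design: 2 ##
  Support: 1 #
  Sales: 1 #

Most common: HR (5 times)

HR (5 times)


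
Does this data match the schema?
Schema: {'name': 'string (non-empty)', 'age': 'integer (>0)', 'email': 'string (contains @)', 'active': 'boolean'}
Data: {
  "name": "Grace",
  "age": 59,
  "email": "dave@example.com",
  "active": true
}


Validating each field against schema:
  name: OK (non-empty string)
  age: OK (positive integer)
  email: OK (string with @)
  active: OK (boolean)

Result: VALID

VALID


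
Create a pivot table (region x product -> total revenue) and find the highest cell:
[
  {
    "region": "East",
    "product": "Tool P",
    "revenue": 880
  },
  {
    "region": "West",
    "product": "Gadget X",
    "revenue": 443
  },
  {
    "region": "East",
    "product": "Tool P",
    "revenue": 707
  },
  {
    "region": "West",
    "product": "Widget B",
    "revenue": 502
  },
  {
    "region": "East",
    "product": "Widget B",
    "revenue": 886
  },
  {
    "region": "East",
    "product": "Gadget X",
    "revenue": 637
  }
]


Pivot: region (rows) x product (columns) -> total revenue

     Gadget X      Tool P        Widget B    
East           637          1587           886  
West           443             0           502  

Highest: East / Tool P = $1587

East / Tool P = $1587


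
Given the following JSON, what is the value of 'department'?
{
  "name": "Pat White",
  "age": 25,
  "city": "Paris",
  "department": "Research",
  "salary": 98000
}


Looking up field 'department'
Value: Research

Research


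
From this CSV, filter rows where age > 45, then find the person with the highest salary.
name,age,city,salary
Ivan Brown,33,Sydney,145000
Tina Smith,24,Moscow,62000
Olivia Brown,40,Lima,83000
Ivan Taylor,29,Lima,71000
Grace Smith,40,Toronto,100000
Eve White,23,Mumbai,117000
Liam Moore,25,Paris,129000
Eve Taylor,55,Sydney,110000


Filter: age > 45
Sort by: salary (descending)

Filtered records (1):
  Eve Taylor, age 55, salary $110000

Highest salary: Eve Taylor ($110000)

Eve Taylor


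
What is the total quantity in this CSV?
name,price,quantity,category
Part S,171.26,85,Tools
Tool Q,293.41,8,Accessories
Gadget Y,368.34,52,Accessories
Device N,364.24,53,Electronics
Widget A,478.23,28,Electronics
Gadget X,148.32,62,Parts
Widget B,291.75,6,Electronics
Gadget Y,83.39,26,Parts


Computing total quantity:
Values: [85, 8, 52, 53, 28, 62, 6, 26]
Sum = 320

320


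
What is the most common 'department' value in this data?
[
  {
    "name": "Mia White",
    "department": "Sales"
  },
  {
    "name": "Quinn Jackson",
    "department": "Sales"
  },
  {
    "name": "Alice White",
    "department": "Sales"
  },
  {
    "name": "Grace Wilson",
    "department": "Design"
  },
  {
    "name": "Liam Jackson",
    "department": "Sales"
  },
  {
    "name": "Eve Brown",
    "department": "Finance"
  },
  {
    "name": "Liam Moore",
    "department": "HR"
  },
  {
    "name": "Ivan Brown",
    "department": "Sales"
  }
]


Counting 'department' values across 8 records:

  Sales: 5 #####
  Design: 1 #
  Finance: 1 #
  HR: 1 #

Most common: Sales (5 times)

Sales (5 times)


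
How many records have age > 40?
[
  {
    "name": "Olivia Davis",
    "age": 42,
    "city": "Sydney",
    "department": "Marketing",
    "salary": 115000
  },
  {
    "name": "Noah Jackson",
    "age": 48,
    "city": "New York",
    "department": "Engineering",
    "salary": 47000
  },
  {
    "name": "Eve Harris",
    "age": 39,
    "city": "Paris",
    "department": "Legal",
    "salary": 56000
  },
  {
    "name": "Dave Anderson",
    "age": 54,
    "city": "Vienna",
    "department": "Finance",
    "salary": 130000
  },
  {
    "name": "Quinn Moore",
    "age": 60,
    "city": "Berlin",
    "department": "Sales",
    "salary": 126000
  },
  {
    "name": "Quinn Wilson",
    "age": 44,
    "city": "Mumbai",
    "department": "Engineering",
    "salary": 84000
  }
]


Data: 6 records
Condition: age > 40

Checking each record:
  Olivia Davis: 42 MATCH
  Noah Jackson: 48 MATCH
  Eve Harris: 39
  Dave Anderson: 54 MATCH
  Quinn Moore: 60 MATCH
  Quinn Wilson: 44 MATCH

Count: 5

5


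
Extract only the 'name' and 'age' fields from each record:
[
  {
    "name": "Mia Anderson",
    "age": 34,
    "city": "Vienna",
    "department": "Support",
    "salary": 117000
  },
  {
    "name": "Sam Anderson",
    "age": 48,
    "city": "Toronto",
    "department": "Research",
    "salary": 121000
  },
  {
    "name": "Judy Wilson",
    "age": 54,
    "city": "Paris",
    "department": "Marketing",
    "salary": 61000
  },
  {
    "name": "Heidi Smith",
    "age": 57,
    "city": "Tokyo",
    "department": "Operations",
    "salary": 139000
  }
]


Original: 4 records with fields: name, age, city, department, salary
Keep: ['name', 'age']
Drop: ['city', 'department', 'salary']
Result: 4 records, 2 fields each

[
  {
    "name": "Mia Anderson",
    "age": 34
  },
  {
    "name": "Sam Anderson",
    "age": 48
  },
  {
    "name": "Judy Wilson",
    "age": 54
  },
  {
    "name": "Heidi Smith",
    "age": 57
  }
]
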